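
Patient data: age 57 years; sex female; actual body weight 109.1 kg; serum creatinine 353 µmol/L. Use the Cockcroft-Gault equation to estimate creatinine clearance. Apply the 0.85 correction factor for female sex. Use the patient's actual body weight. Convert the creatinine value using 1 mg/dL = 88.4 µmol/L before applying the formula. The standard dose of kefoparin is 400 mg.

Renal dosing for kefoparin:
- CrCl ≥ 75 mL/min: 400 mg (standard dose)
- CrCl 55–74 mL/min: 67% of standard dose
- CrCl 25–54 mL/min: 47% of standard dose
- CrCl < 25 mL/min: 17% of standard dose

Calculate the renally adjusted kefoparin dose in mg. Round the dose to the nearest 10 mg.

190 mg

SCr = 353 / 88.4 = 3.993 mg/dL
CrCl = (140 − 57) × 109.1 / (72 × 3.993) × 0.85 = 9055.3 / 287.50 × 0.85 ≈ 26.8 mL/min
CrCl ≈ 27 mL/min → bracket 25–54 mL/min.
47% of 400 mg = 188 mg → 190 mg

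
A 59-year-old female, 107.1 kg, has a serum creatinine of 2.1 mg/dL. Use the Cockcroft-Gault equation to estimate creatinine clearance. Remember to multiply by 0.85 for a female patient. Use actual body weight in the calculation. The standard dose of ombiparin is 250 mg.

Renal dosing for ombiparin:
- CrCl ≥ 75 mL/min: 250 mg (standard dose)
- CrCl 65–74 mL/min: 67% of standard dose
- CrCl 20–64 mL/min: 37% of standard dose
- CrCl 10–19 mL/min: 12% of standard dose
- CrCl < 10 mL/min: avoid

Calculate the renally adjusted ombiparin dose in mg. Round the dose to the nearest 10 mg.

CrCl = (140 − 59) × 107.1 / (72 × 2.1) × 0.85 = 8675.1 / 151.20 × 0.85 ≈ 48.8 mL/min
CrCl ≈ 49 mL/min → bracket 20–64 mL/min.
37% of 250 mg = 92.5 mg → 90 mg

90 mg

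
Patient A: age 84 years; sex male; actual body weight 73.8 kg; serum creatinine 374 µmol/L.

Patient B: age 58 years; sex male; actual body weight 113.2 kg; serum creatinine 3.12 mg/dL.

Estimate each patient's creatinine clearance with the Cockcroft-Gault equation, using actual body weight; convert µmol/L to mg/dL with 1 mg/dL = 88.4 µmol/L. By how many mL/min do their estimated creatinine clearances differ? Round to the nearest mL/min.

Patient A: SCr = 374 / 88.4 = 4.231 mg/dL
Patient A: CrCl = (140 − 84) × 73.8 / (72 × 4.231) = 4132.8 / 304.63 ≈ 13.6 mL/min
Patient B: CrCl = (140 − 58) × 113.2 / (72 × 3.12) = 9282.4 / 224.64 ≈ 41.3 mL/min
|13.6 − 41.3| = 27.7 mL/min

28 mL/min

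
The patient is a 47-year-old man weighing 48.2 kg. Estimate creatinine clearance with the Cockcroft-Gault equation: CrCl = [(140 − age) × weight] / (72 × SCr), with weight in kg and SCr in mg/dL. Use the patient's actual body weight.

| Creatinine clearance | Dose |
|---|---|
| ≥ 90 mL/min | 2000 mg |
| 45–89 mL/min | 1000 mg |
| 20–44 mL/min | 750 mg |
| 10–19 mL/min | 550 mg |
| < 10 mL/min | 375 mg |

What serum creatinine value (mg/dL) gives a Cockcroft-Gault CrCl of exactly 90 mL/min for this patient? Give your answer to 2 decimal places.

0.69 mg/dL

Standard dose requires CrCl ≥ 90 mL/min.
Set (140 − 47) × 48.2 / (72 × SCr) = 90
SCr = (140 − 47) × 48.2 / (72 × 90) = 0.692 mg/dL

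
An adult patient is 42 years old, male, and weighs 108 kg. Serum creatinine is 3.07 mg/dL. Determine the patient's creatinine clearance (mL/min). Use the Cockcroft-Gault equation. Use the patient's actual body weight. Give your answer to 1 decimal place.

CrCl = (140 − 42) × 108 / (72 × 3.07) = 10584.0 / 221.04 ≈ 47.9 mL/min

47.9 mL/min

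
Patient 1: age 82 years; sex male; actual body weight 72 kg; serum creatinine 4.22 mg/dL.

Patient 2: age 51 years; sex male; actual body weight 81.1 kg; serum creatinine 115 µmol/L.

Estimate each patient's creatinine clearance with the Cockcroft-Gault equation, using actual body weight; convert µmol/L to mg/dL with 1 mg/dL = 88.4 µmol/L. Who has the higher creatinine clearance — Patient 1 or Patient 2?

Patient 2

Patient 1: CrCl = (140 − 82) × 72 / (72 × 4.22) = 4176.0 / 303.84 ≈ 13.7 mL/min
Patient 2: SCr = 115 / 88.4 = 1.301 mg/dL
Patient 2: CrCl = (140 − 51) × 81.1 / (72 × 1.301) = 7217.9 / 93.67 ≈ 77.1 mL/min
13.7 vs 77.1 mL/min → Patient 2 is higher.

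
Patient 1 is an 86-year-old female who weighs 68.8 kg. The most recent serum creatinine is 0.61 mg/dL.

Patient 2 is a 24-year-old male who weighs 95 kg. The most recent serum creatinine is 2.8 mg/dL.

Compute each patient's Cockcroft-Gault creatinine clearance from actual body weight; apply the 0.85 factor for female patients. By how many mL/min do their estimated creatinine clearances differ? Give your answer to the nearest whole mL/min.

Patient 1: CrCl = (140 − 86) × 68.8 / (72 × 0.61) × 0.85 = 3715.2 / 43.92 × 0.85 ≈ 71.9 mL/min
Patient 2: CrCl = (140 − 24) × 95 / (72 × 2.8) = 11020.0 / 201.60 ≈ 54.7 mL/min
|71.9 − 54.7| = 17.2 mL/min

17 mL/min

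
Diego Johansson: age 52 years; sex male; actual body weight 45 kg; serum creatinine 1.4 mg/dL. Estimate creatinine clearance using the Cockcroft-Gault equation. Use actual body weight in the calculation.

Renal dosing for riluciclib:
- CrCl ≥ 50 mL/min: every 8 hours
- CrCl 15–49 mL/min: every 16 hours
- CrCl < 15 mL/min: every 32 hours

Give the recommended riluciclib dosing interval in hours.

CrCl = (140 − 52) × 45 / (72 × 1.4) = 3960.0 / 100.80 ≈ 39.3 mL/min
CrCl ≈ 39 mL/min → bracket 15–49 mL/min → every 16 hours.

every 16 hours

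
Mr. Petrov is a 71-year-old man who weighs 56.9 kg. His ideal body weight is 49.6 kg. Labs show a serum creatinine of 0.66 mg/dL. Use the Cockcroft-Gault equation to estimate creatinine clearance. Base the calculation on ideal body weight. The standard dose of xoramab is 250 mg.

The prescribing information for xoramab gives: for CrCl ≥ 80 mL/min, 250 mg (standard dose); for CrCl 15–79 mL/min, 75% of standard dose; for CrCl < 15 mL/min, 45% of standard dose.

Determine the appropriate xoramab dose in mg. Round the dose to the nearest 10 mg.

190 mg

CrCl = (140 − 71) × 49.6 / (72 × 0.66) = 3422.4 / 47.52 ≈ 72.0 mL/min
CrCl ≈ 72 mL/min → bracket 15–79 mL/min.
75% of 250 mg = 187.5 mg → 190 mg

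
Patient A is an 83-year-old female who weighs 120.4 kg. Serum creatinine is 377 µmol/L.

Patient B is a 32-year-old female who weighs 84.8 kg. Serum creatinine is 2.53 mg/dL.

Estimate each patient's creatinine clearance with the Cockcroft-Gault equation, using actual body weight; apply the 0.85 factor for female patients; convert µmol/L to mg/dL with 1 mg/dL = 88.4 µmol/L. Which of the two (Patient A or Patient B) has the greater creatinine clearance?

Patient B

Patient A: SCr = 377 / 88.4 = 4.265 mg/dL
Patient A: CrCl = (140 − 83) × 120.4 / (72 × 4.265) × 0.85 = 6862.8 / 307.08 × 0.85 ≈ 19.0 mL/min
Patient B: CrCl = (140 − 32) × 84.8 / (72 × 2.53) × 0.85 = 9158.4 / 182.16 × 0.85 ≈ 42.7 mL/min
19.0 vs 42.7 mL/min → Patient B is higher.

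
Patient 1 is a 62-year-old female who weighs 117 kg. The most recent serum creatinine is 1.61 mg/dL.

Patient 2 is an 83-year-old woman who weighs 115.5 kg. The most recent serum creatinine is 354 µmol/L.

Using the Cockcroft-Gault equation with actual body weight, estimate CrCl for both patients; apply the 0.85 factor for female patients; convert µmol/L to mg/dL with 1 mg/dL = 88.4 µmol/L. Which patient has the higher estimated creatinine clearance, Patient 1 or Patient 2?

Patient 1

Patient 1: CrCl = (140 − 62) × 117 / (72 × 1.61) × 0.85 = 9126.0 / 115.92 × 0.85 ≈ 66.9 mL/min
Patient 2: SCr = 354 / 88.4 = 4.005 mg/dL
Patient 2: CrCl = (140 − 83) × 115.5 / (72 × 4.005) × 0.85 = 6583.5 / 288.36 × 0.85 ≈ 19.4 mL/min
66.9 vs 19.4 mL/min → Patient 1 is higher.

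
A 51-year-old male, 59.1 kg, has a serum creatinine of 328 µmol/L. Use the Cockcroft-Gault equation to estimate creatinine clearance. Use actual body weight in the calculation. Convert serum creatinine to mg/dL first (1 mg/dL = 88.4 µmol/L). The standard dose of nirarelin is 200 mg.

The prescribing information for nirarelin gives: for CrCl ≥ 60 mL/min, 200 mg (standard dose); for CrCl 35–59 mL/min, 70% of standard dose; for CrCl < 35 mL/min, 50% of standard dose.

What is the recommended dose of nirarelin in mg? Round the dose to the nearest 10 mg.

100 mg

SCr = 328 / 88.4 = 3.71 mg/dL
CrCl = (140 − 51) × 59.1 / (72 × 3.71) = 5259.9 / 267.12 ≈ 19.7 mL/min
CrCl ≈ 20 mL/min → bracket < 35 mL/min.
50% of 200 mg = 100 mg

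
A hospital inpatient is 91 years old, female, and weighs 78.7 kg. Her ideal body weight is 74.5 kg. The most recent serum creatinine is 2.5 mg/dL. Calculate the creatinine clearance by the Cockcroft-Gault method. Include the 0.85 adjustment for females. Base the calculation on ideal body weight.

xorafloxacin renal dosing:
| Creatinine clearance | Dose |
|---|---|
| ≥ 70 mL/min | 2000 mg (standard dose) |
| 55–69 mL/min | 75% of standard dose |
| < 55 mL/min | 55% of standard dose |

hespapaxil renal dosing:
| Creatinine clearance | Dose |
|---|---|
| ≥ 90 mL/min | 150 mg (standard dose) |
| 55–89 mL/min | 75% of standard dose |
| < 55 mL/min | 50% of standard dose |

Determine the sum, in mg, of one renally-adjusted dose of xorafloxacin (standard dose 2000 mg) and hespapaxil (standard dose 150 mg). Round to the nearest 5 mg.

CrCl = (140 − 91) × 74.5 / (72 × 2.5) × 0.85 = 3650.5 / 180.00 × 0.85 ≈ 17.2 mL/min
CrCl ≈ 17 mL/min.
xorafloxacin: < 55 mL/min → 55% of 2000 mg = 1100 mg.
hespapaxil: < 55 mL/min → 50% of 150 mg = 75 mg.
Total = 1100 + 75 = 1175 mg.

1175 mg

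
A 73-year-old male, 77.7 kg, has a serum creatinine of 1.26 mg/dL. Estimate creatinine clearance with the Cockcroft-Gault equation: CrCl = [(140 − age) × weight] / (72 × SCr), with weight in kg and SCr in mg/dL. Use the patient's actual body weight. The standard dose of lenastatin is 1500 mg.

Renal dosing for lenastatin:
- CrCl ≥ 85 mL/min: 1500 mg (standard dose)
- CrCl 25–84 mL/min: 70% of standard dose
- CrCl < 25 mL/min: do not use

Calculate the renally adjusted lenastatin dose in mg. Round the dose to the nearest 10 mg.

1050 mg

CrCl = (140 − 73) × 77.7 / (72 × 1.26) = 5205.9 / 90.72 ≈ 57.4 mL/min
CrCl ≈ 57 mL/min → bracket 25–84 mL/min.
70% of 1500 mg = 1050 mg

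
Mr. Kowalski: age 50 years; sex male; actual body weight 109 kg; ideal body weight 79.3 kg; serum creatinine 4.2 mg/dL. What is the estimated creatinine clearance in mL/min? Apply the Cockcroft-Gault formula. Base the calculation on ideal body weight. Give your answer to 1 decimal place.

23.6 mL/min

CrCl = (140 − 50) × 79.3 / (72 × 4.2) = 7137.0 / 302.40 ≈ 23.6 mL/min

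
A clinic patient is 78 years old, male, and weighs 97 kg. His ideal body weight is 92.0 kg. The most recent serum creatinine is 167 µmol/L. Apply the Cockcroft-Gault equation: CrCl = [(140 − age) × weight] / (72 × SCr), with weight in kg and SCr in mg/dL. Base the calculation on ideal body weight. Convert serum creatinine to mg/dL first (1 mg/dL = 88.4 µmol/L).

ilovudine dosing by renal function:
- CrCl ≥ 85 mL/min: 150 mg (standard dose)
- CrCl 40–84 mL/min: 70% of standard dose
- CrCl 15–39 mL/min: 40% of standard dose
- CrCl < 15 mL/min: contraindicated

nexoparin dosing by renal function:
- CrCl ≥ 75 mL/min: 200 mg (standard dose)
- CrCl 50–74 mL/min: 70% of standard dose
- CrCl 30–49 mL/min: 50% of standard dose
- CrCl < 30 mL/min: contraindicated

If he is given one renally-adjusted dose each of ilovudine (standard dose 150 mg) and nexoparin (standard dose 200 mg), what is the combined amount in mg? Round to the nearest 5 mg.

SCr = 167 / 88.4 = 1.889 mg/dL
CrCl = (140 − 78) × 92 / (72 × 1.889) = 5704.0 / 136.01 ≈ 41.9 mL/min
CrCl ≈ 42 mL/min.
ilovudine: 40–84 mL/min → 70% of 150 mg = 105 mg.
nexoparin: 30–49 mL/min → 50% of 200 mg = 100 mg.
Total = 105 + 100 = 205 mg.

205 mg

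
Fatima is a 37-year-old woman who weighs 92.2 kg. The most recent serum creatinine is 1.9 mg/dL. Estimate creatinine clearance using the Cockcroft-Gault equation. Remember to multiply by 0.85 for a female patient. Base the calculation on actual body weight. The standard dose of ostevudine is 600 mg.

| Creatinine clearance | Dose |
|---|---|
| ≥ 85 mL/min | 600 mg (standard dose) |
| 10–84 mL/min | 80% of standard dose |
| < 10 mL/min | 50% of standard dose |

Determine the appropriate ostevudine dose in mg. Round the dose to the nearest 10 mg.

480 mg

CrCl = (140 − 37) × 92.2 / (72 × 1.9) × 0.85 = 9496.6 / 136.80 × 0.85 ≈ 59.0 mL/min
CrCl ≈ 59 mL/min → bracket 10–84 mL/min.
80% of 600 mg = 480 mg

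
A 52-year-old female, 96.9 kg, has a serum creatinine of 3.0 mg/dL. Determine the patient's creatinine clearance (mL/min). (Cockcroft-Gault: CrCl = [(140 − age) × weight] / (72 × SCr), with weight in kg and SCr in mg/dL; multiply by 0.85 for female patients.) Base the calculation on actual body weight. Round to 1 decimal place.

CrCl = (140 − 52) × 96.9 / (72 × 3) × 0.85 = 8527.2 / 216.00 × 0.85 ≈ 33.6 mL/min

33.6 mL/min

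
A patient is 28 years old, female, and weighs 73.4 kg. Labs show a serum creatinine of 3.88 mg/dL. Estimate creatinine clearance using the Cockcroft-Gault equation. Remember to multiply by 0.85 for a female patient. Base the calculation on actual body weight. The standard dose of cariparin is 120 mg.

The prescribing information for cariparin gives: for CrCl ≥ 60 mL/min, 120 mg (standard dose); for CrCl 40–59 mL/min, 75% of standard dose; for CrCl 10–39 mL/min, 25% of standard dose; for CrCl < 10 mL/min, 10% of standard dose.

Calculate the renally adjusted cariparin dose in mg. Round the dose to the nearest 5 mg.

30 mg

CrCl = (140 − 28) × 73.4 / (72 × 3.88) × 0.85 = 8220.8 / 279.36 × 0.85 ≈ 25.0 mL/min
CrCl ≈ 25 mL/min → bracket 10–39 mL/min.
25% of 120 mg = 30 mg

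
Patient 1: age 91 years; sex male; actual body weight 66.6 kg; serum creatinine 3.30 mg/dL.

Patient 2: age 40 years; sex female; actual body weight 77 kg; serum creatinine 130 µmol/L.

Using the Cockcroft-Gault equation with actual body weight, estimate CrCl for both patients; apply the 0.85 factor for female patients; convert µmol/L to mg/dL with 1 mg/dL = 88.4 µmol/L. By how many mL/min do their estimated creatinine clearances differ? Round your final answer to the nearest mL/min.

48 mL/min

Patient 1: CrCl = (140 − 91) × 66.6 / (72 × 3.3) = 3263.4 / 237.60 ≈ 13.7 mL/min
Patient 2: SCr = 130 / 88.4 = 1.471 mg/dL
Patient 2: CrCl = (140 − 40) × 77 / (72 × 1.471) × 0.85 = 7700.0 / 105.91 × 0.85 ≈ 61.8 mL/min
|13.7 − 61.8| = 48.1 mL/min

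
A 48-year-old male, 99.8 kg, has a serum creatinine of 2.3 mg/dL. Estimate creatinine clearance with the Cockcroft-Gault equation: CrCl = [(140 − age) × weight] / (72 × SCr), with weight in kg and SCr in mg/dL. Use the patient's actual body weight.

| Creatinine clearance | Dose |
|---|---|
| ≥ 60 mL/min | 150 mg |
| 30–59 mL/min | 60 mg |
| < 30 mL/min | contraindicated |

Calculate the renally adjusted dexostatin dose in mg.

60 mg

CrCl = (140 − 48) × 99.8 / (72 × 2.3) = 9181.6 / 165.60 ≈ 55.4 mL/min
CrCl ≈ 55 mL/min → bracket 30–59 mL/min.
Dose for this bracket: 60 mg.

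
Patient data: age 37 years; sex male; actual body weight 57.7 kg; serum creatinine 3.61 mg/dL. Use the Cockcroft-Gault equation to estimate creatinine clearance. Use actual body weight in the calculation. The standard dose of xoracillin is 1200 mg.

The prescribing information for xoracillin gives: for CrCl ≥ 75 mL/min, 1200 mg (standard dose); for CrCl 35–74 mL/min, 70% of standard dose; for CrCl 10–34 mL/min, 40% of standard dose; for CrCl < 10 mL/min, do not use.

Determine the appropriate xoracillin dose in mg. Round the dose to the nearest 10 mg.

480 mg

CrCl = (140 − 37) × 57.7 / (72 × 3.61) = 5943.1 / 259.92 ≈ 22.9 mL/min
CrCl ≈ 23 mL/min → bracket 10–34 mL/min.
40% of 1200 mg = 480 mg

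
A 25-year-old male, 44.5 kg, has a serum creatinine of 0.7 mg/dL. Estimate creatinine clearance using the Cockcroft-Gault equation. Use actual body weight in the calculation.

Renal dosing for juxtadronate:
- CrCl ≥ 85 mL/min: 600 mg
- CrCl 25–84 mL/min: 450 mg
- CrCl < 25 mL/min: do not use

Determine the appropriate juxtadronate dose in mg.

CrCl = (140 − 25) × 44.5 / (72 × 0.7) = 5117.5 / 50.40 ≈ 101.5 mL/min
CrCl ≈ 102 mL/min → bracket ≥ 85 mL/min.
Dose for this bracket: 600 mg.

600 mg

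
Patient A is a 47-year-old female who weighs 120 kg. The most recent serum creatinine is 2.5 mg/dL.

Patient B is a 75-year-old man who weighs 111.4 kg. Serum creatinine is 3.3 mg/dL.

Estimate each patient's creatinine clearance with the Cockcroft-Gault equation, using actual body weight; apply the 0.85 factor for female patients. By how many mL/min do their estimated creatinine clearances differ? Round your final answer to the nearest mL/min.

Patient A: CrCl = (140 − 47) × 120 / (72 × 2.5) × 0.85 = 11160.0 / 180.00 × 0.85 ≈ 52.7 mL/min
Patient B: CrCl = (140 − 75) × 111.4 / (72 × 3.3) = 7241.0 / 237.60 ≈ 30.5 mL/min
|52.7 − 30.5| = 22.2 mL/min

22 mL/min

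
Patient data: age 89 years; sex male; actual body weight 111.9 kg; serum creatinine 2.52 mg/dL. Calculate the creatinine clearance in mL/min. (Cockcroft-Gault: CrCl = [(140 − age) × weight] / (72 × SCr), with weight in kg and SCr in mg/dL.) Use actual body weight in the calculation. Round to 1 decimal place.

31.5 mL/min

CrCl = (140 − 89) × 111.9 / (72 × 2.52) = 5706.9 / 181.44 ≈ 31.5 mL/min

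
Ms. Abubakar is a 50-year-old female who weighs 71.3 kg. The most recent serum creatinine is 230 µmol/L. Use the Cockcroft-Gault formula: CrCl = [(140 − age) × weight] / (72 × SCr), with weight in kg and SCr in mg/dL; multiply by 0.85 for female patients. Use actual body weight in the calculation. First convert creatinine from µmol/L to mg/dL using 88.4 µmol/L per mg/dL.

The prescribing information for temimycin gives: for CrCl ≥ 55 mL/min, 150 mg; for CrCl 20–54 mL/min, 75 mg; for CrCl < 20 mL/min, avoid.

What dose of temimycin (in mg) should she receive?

75 mg

SCr = 230 / 88.4 = 2.602 mg/dL
CrCl = (140 − 50) × 71.3 / (72 × 2.602) × 0.85 = 6417.0 / 187.34 × 0.85 ≈ 29.1 mL/min
CrCl ≈ 29 mL/min → bracket 20–54 mL/min.
Dose for this bracket: 75 mg.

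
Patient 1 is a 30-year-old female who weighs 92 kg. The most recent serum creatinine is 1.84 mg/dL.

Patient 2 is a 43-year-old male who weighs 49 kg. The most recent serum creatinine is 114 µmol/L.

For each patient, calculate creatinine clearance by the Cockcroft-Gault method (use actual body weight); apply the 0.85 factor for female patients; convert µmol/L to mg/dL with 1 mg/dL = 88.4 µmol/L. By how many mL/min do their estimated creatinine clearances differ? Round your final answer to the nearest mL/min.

14 mL/min

Patient 1: CrCl = (140 − 30) × 92 / (72 × 1.84) × 0.85 = 10120.0 / 132.48 × 0.85 ≈ 64.9 mL/min
Patient 2: SCr = 114 / 88.4 = 1.29 mg/dL
Patient 2: CrCl = (140 − 43) × 49 / (72 × 1.29) = 4753.0 / 92.88 ≈ 51.2 mL/min
|64.9 − 51.2| = 13.7 mL/min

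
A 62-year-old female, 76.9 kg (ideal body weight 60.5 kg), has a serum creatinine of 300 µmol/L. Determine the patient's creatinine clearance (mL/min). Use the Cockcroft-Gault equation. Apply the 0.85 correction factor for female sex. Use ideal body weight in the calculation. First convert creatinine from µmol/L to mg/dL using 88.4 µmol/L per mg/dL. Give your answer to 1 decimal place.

SCr = 300 / 88.4 = 3.394 mg/dL
CrCl = (140 − 62) × 60.5 / (72 × 3.394) × 0.85 = 4719.0 / 244.37 × 0.85 ≈ 16.4 mL/min

16.4 mL/min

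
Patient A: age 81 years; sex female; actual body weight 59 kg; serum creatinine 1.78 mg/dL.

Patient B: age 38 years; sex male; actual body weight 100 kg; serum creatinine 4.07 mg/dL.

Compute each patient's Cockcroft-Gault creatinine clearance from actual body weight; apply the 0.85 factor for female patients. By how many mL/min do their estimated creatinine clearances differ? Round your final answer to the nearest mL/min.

Patient A: CrCl = (140 − 81) × 59 / (72 × 1.78) × 0.85 = 3481.0 / 128.16 × 0.85 ≈ 23.1 mL/min
Patient B: CrCl = (140 − 38) × 100 / (72 × 4.07) = 10200.0 / 293.04 ≈ 34.8 mL/min
|23.1 − 34.8| = 11.7 mL/min

12 mL/min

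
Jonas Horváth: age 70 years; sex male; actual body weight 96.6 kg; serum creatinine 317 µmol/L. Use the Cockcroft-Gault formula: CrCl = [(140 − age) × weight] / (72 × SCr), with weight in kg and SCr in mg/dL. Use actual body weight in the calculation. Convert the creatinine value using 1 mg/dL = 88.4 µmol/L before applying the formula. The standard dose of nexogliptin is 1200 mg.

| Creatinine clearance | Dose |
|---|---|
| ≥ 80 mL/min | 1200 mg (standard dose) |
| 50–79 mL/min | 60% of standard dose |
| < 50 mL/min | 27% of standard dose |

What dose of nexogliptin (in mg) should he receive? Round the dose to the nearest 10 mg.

320 mg

SCr = 317 / 88.4 = 3.586 mg/dL
CrCl = (140 − 70) × 96.6 / (72 × 3.586) = 6762.0 / 258.19 ≈ 26.2 mL/min
CrCl ≈ 26 mL/min → bracket < 50 mL/min.
27% of 1200 mg = 324 mg → 320 mg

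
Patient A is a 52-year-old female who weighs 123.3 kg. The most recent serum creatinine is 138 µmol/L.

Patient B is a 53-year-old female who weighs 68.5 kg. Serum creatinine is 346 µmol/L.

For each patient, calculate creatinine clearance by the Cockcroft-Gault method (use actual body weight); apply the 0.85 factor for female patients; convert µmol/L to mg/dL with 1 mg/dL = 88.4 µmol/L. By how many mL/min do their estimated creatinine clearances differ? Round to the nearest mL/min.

Patient A: SCr = 138 / 88.4 = 1.561 mg/dL
Patient A: CrCl = (140 − 52) × 123.3 / (72 × 1.561) × 0.85 = 10850.4 / 112.39 × 0.85 ≈ 82.1 mL/min
Patient B: SCr = 346 / 88.4 = 3.914 mg/dL
Patient B: CrCl = (140 − 53) × 68.5 / (72 × 3.914) × 0.85 = 5959.5 / 281.81 × 0.85 ≈ 18.0 mL/min
|82.1 − 18.0| = 64.1 mL/min

64 mL/min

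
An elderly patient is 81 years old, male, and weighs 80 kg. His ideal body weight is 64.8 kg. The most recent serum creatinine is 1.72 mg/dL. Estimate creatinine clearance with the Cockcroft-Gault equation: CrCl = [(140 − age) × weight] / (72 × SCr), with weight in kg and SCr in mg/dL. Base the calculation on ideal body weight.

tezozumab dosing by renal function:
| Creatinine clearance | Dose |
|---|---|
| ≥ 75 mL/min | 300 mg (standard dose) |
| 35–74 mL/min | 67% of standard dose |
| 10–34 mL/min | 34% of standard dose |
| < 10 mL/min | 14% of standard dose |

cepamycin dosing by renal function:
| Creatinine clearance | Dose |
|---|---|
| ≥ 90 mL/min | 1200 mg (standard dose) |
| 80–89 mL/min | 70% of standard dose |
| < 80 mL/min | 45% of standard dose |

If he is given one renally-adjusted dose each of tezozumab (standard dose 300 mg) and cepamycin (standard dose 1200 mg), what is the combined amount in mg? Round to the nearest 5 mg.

640 mg

CrCl = (140 − 81) × 64.8 / (72 × 1.72) = 3823.2 / 123.84 ≈ 30.9 mL/min
CrCl ≈ 31 mL/min.
tezozumab: 10–34 mL/min → 34% of 300 mg = 102 mg.
cepamycin: < 80 mL/min → 45% of 1200 mg = 540 mg.
Total = 102 + 540 = 642 mg.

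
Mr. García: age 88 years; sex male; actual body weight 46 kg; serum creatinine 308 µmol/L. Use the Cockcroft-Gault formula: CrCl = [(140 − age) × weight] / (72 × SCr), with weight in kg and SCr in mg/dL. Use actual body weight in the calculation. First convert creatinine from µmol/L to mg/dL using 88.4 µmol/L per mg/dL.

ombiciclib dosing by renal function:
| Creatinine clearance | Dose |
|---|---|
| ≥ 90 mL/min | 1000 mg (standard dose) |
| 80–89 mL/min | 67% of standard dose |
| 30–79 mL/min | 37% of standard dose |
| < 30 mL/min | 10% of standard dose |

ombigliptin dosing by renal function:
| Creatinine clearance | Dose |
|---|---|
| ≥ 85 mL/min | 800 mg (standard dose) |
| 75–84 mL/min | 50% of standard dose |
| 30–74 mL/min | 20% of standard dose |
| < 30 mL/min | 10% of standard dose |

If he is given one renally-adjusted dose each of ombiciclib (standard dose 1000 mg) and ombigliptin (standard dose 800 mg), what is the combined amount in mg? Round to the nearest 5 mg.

180 mg

SCr = 308 / 88.4 = 3.484 mg/dL
CrCl = (140 − 88) × 46 / (72 × 3.484) = 2392.0 / 250.85 ≈ 9.5 mL/min
CrCl ≈ 10 mL/min.
ombiciclib: < 30 mL/min → 10% of 1000 mg = 100 mg.
ombigliptin: < 30 mL/min → 10% of 800 mg = 80 mg.
Total = 100 + 80 = 180 mg.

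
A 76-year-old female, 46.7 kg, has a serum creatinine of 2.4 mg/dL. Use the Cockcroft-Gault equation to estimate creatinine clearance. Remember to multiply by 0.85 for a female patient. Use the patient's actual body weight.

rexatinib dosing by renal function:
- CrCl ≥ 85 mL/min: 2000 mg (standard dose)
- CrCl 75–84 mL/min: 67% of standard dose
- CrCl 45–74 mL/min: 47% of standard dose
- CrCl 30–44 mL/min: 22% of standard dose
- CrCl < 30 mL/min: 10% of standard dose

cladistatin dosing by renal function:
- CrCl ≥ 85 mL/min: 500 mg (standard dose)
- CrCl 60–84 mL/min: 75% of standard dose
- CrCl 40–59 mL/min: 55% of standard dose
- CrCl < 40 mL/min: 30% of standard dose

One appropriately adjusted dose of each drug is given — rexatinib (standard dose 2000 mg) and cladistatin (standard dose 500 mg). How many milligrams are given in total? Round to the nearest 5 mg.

CrCl = (140 − 76) × 46.7 / (72 × 2.4) × 0.85 = 2988.8 / 172.80 × 0.85 ≈ 14.7 mL/min
CrCl ≈ 15 mL/min.
rexatinib: < 30 mL/min → 10% of 2000 mg = 200 mg.
cladistatin: < 40 mL/min → 30% of 500 mg = 150 mg.
Total = 200 + 150 = 350 mg.

350 mg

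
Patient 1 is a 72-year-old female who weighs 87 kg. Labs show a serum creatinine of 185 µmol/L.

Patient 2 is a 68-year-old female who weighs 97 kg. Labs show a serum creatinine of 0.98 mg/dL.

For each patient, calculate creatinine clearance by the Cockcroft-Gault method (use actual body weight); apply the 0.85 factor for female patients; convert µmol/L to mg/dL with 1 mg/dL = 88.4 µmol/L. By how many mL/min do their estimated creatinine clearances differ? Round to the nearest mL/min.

Patient 1: SCr = 185 / 88.4 = 2.093 mg/dL
Patient 1: CrCl = (140 − 72) × 87 / (72 × 2.093) × 0.85 = 5916.0 / 150.70 × 0.85 ≈ 33.4 mL/min
Patient 2: CrCl = (140 − 68) × 97 / (72 × 0.98) × 0.85 = 6984.0 / 70.56 × 0.85 ≈ 84.1 mL/min
|33.4 − 84.1| = 50.7 mL/min

51 mL/min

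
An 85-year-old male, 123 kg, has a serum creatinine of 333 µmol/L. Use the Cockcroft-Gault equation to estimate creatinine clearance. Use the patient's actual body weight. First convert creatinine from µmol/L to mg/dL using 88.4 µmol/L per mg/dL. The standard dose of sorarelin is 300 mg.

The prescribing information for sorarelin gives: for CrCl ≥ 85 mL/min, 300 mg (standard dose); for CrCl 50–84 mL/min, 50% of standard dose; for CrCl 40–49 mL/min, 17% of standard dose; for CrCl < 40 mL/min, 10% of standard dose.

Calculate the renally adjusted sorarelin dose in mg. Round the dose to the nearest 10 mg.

30 mg

SCr = 333 / 88.4 = 3.767 mg/dL
CrCl = (140 − 85) × 123 / (72 × 3.767) = 6765.0 / 271.22 ≈ 24.9 mL/min
CrCl ≈ 25 mL/min → bracket < 40 mL/min.
10% of 300 mg = 30 mg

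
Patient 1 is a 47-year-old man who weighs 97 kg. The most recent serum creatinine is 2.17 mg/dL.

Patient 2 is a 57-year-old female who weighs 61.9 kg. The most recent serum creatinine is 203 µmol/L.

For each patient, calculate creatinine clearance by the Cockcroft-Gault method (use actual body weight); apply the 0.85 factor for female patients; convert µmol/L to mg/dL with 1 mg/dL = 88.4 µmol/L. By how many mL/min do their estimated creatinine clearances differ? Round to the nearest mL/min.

Patient 1: CrCl = (140 − 47) × 97 / (72 × 2.17) = 9021.0 / 156.24 ≈ 57.7 mL/min
Patient 2: SCr = 203 / 88.4 = 2.296 mg/dL
Patient 2: CrCl = (140 − 57) × 61.9 / (72 × 2.296) × 0.85 = 5137.7 / 165.31 × 0.85 ≈ 26.4 mL/min
|57.7 − 26.4| = 31.3 mL/min

31 mL/min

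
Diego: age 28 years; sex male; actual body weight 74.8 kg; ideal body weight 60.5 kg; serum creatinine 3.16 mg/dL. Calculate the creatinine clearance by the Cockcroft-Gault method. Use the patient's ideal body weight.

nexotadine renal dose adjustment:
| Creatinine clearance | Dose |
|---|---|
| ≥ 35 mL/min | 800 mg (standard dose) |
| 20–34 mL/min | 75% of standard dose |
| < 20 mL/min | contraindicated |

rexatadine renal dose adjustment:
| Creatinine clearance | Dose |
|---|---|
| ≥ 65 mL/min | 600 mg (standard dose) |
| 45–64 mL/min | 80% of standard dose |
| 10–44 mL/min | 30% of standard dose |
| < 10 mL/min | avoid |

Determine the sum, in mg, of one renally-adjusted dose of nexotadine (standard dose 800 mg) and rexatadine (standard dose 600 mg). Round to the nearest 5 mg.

CrCl = (140 − 28) × 60.5 / (72 × 3.16) = 6776.0 / 227.52 ≈ 29.8 mL/min
CrCl ≈ 30 mL/min.
nexotadine: 20–34 mL/min → 75% of 800 mg = 600 mg.
rexatadine: 10–44 mL/min → 30% of 600 mg = 180 mg.
Total = 600 + 180 = 780 mg.

780 mg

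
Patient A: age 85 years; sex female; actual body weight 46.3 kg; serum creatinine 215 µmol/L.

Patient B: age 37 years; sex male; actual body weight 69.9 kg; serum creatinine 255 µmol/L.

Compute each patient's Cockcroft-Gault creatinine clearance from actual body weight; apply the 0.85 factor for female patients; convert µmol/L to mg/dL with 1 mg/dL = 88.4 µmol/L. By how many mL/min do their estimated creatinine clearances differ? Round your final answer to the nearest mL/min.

22 mL/min

Patient A: SCr = 215 / 88.4 = 2.432 mg/dL
Patient A: CrCl = (140 − 85) × 46.3 / (72 × 2.432) × 0.85 = 2546.5 / 175.10 × 0.85 ≈ 12.4 mL/min
Patient B: SCr = 255 / 88.4 = 2.885 mg/dL
Patient B: CrCl = (140 − 37) × 69.9 / (72 × 2.885) = 7199.7 / 207.72 ≈ 34.7 mL/min
|12.4 − 34.7| = 22.3 mL/min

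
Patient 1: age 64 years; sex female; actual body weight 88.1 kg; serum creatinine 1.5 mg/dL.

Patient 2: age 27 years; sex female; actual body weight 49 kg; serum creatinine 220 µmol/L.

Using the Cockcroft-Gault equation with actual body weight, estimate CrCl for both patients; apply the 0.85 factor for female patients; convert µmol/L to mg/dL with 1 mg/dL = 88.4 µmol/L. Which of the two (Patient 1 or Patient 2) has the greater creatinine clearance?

Patient 1: CrCl = (140 − 64) × 88.1 / (72 × 1.5) × 0.85 = 6695.6 / 108.00 × 0.85 ≈ 52.7 mL/min
Patient 2: SCr = 220 / 88.4 = 2.489 mg/dL
Patient 2: CrCl = (140 − 27) × 49 / (72 × 2.489) × 0.85 = 5537.0 / 179.21 × 0.85 ≈ 26.3 mL/min
52.7 vs 26.3 mL/min → Patient 1 is higher.

Patient 1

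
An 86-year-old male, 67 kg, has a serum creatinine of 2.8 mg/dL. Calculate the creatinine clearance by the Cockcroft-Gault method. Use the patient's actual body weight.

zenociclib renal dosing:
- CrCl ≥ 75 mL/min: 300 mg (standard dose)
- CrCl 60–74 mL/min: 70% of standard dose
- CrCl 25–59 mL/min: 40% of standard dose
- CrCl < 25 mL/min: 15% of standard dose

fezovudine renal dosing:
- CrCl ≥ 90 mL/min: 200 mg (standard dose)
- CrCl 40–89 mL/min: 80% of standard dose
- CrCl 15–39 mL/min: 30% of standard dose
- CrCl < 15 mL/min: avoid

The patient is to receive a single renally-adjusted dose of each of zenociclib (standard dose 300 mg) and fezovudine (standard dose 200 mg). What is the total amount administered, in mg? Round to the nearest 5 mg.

CrCl = (140 − 86) × 67 / (72 × 2.8) = 3618.0 / 201.60 ≈ 17.9 mL/min
CrCl ≈ 18 mL/min.
zenociclib: < 25 mL/min → 15% of 300 mg = 45 mg.
fezovudine: 15–39 mL/min → 30% of 200 mg = 60 mg.
Total = 45 + 60 = 105 mg.

105 mg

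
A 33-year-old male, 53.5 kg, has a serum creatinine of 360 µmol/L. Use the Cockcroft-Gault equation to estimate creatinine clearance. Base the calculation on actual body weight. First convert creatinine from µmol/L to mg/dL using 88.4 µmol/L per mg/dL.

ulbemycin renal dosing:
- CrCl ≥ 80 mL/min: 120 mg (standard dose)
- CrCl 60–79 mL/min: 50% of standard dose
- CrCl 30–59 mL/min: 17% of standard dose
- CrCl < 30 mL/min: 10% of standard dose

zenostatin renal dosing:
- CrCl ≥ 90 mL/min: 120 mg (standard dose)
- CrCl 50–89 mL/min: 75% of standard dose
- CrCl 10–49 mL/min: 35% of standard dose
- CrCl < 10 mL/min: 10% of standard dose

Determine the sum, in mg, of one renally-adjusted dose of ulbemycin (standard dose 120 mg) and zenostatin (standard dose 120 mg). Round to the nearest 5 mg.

55 mg

SCr = 360 / 88.4 = 4.072 mg/dL
CrCl = (140 − 33) × 53.5 / (72 × 4.072) = 5724.5 / 293.18 ≈ 19.5 mL/min
CrCl ≈ 20 mL/min.
ulbemycin: < 30 mL/min → 10% of 120 mg = 12 mg.
zenostatin: 10–49 mL/min → 35% of 120 mg = 42 mg.
Total = 12 + 42 = 54 mg.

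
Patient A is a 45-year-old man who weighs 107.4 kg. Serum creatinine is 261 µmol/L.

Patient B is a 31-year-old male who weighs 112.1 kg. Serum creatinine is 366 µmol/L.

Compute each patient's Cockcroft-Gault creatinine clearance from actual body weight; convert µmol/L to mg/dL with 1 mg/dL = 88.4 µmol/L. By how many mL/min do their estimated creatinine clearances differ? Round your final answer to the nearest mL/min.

Patient A: SCr = 261 / 88.4 = 2.952 mg/dL
Patient A: CrCl = (140 − 45) × 107.4 / (72 × 2.952) = 10203.0 / 212.54 ≈ 48.0 mL/min
Patient B: SCr = 366 / 88.4 = 4.14 mg/dL
Patient B: CrCl = (140 − 31) × 112.1 / (72 × 4.14) = 12218.9 / 298.08 ≈ 41.0 mL/min
|48.0 − 41.0| = 7.0 mL/min

7 mL/min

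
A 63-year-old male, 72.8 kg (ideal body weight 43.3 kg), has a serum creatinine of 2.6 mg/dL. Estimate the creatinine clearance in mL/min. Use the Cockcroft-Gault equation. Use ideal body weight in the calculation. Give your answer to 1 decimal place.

17.8 mL/min

CrCl = (140 − 63) × 43.3 / (72 × 2.6) = 3334.1 / 187.20 ≈ 17.8 mL/min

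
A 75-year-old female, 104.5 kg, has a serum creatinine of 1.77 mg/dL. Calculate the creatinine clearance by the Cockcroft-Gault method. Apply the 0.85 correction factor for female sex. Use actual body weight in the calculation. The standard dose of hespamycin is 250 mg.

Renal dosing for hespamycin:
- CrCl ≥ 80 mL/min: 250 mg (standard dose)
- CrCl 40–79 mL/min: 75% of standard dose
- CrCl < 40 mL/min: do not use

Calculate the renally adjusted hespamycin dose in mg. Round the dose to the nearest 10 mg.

190 mg

CrCl = (140 − 75) × 104.5 / (72 × 1.77) × 0.85 = 6792.5 / 127.44 × 0.85 ≈ 45.3 mL/min
CrCl ≈ 45 mL/min → bracket 40–79 mL/min.
75% of 250 mg = 187.5 mg → 190 mg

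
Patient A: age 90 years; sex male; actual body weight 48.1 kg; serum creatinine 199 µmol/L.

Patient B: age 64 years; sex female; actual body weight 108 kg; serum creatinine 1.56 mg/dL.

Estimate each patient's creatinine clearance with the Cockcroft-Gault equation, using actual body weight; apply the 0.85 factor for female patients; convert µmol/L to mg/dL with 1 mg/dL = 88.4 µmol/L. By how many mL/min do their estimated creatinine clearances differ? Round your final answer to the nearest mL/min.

47 mL/min

Patient A: SCr = 199 / 88.4 = 2.251 mg/dL
Patient A: CrCl = (140 − 90) × 48.1 / (72 × 2.251) = 2405.0 / 162.07 ≈ 14.8 mL/min
Patient B: CrCl = (140 − 64) × 108 / (72 × 1.56) × 0.85 = 8208.0 / 112.32 × 0.85 ≈ 62.1 mL/min
|14.8 − 62.1| = 47.3 mL/min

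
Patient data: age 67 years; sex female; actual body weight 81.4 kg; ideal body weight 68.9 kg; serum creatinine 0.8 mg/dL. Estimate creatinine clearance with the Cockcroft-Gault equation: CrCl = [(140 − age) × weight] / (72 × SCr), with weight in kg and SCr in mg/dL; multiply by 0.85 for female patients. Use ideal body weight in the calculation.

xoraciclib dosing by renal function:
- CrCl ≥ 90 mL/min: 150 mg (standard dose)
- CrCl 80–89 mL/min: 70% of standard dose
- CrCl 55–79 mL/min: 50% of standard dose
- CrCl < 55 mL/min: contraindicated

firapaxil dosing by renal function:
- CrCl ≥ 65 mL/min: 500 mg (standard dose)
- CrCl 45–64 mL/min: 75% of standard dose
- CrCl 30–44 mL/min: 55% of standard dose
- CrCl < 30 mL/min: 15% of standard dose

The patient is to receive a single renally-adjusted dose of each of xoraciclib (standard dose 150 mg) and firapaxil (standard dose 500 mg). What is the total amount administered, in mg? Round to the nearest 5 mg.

575 mg

CrCl = (140 − 67) × 68.9 / (72 × 0.8) × 0.85 = 5029.7 / 57.60 × 0.85 ≈ 74.2 mL/min
CrCl ≈ 74 mL/min.
xoraciclib: 55–79 mL/min → 50% of 150 mg = 75 mg.
firapaxil: ≥ 65 mL/min → 100% of 500 mg = 500 mg.
Total = 75 + 500 = 575 mg.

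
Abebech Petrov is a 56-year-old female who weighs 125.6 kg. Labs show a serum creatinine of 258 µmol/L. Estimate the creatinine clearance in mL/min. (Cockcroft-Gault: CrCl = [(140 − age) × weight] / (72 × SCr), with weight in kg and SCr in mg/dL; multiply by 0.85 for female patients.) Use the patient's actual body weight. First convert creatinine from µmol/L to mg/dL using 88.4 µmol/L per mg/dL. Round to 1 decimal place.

SCr = 258 / 88.4 = 2.919 mg/dL
CrCl = (140 − 56) × 125.6 / (72 × 2.919) × 0.85 = 10550.4 / 210.17 × 0.85 ≈ 42.7 mL/min

42.7 mL/min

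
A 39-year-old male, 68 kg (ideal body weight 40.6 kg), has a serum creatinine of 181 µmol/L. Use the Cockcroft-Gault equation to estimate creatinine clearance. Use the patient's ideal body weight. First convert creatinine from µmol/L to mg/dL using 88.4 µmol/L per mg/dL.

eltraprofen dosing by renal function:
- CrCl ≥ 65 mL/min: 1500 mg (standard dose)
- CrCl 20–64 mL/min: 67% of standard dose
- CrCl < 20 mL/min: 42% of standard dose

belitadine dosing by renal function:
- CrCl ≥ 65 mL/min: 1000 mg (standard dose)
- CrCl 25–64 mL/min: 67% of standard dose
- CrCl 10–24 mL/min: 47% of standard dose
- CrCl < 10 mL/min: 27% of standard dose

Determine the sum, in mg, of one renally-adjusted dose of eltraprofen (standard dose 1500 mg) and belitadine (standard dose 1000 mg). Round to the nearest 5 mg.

1675 mg

SCr = 181 / 88.4 = 2.048 mg/dL
CrCl = (140 − 39) × 40.6 / (72 × 2.048) = 4100.6 / 147.46 ≈ 27.8 mL/min
CrCl ≈ 28 mL/min.
eltraprofen: 20–64 mL/min → 67% of 1500 mg = 1005 mg.
belitadine: 25–64 mL/min → 67% of 1000 mg = 670 mg.
Total = 1005 + 670 = 1675 mg.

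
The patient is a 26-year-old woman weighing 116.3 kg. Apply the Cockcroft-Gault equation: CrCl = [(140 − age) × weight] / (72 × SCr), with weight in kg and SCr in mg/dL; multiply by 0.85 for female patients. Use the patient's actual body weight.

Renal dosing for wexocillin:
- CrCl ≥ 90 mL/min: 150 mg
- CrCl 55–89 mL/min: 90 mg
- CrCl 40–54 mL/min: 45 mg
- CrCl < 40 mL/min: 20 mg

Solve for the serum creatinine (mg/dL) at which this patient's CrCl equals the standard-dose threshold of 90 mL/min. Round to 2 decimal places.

Standard dose requires CrCl ≥ 90 mL/min.
Set (140 − 26) × 116.3 × 0.85 / (72 × SCr) = 90
SCr = (140 − 26) × 116.3 × 0.85 / (72 × 90) = 1.739 mg/dL

1.74 mg/dL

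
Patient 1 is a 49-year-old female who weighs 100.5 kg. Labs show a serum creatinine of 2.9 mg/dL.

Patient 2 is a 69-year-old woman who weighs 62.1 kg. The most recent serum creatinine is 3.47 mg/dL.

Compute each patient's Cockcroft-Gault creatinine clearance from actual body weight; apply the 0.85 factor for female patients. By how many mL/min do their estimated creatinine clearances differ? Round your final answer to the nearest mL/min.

Patient 1: CrCl = (140 − 49) × 100.5 / (72 × 2.9) × 0.85 = 9145.5 / 208.80 × 0.85 ≈ 37.2 mL/min
Patient 2: CrCl = (140 − 69) × 62.1 / (72 × 3.47) × 0.85 = 4409.1 / 249.84 × 0.85 ≈ 15.0 mL/min
|37.2 − 15.0| = 22.2 mL/min

22 mL/min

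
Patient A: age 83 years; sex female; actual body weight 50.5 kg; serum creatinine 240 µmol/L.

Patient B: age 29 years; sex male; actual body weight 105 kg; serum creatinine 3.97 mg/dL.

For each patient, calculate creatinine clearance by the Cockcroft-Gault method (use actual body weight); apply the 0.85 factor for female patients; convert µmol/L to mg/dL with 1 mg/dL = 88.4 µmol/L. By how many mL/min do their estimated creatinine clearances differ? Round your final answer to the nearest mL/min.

28 mL/min

Patient A: SCr = 240 / 88.4 = 2.715 mg/dL
Patient A: CrCl = (140 − 83) × 50.5 / (72 × 2.715) × 0.85 = 2878.5 / 195.48 × 0.85 ≈ 12.5 mL/min
Patient B: CrCl = (140 − 29) × 105 / (72 × 3.97) = 11655.0 / 285.84 ≈ 40.8 mL/min
|12.5 − 40.8| = 28.3 mL/min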